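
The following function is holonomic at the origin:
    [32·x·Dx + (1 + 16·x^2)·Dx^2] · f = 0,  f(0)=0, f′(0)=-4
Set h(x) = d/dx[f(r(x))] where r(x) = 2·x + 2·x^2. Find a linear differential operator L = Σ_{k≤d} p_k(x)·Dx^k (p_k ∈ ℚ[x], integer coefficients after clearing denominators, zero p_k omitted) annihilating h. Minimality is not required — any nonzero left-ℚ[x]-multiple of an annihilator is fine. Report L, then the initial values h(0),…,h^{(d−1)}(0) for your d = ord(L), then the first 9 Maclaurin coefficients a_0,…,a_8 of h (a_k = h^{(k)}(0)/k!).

L = (-2 + 128·x + 512·x^2 + 768·x^3 + 384·x^4) + (1 + 2·x + 64·x^2 + 256·x^3 + 320·x^4 + 128·x^5)·Dx  (order 1).
h: a_k = -8, -16, 512, 2048, -30208, -195584, 1638400, 16252928, -77889536, …
ICs: h(0) = -8.

f: a_k = 0, -4, 0, 64/3, 0, -1024/5, 0, 16384/7, 0, …
f∘r: x↦r, Dx↦Dx/r' in L_f ⇒ L₀.
Derive L from L₀ (diff closure).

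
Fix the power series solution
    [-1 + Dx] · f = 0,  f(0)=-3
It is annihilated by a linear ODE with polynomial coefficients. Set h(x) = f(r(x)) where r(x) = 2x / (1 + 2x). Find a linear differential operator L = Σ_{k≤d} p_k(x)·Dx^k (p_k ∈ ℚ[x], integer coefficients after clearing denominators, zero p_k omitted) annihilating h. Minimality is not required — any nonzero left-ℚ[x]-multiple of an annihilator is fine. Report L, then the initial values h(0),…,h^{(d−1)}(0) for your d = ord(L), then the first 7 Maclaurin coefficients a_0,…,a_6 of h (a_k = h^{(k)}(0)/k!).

L = -2 + (1 + 4·x + 4·x^2)·Dx  (order 1).
h: a_k = -3, -6, 6, -4, -2, 76/5, -604/15, …
ICs: h(0) = -3.

f: a_k = -3, -3, -3/2, -1/2, -1/8, -1/40, -1/240, …
L₀ from L_f via x↦r, Dx↦r'^{-1}Dx.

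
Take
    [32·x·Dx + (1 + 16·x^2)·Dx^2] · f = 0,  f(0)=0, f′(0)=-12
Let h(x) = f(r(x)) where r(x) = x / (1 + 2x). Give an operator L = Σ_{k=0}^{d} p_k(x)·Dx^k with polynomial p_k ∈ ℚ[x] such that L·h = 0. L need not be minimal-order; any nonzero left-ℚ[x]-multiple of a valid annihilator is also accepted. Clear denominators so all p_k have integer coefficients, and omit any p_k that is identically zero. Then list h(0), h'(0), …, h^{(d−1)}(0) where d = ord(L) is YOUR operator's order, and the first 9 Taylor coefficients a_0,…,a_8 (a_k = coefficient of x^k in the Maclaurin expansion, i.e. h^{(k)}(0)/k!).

L = (4 + 40·x)·Dx + (1 + 4·x + 20·x^2)·Dx^2  (order 2).
h: a_k = 0, -12, 24, 16, -288, 3648/5, 1408, -106752/7, 32256, …
ICs: h(0) = 0, h′(0) = -12.

f: a_k = 0, -12, 0, 64, 0, -3072/5, 0, 49152/7, 0, …
Substitute x→r, Dx→(1/r')Dx; clear ⇒ L₀.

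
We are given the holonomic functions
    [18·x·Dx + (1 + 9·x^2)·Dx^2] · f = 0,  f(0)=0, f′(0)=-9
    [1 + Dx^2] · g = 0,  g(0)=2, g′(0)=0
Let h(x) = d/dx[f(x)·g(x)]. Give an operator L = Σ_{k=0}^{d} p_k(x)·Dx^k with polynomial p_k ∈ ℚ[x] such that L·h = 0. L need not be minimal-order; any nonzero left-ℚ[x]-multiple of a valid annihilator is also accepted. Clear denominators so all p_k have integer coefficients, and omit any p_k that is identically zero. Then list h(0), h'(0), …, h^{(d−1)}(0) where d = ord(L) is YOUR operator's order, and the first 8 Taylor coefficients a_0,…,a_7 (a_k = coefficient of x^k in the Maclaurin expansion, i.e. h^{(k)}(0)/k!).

f: a_k = 0, -9, 0, 27, 0, -729/5, 0, 6561/7, …
g: a_k = 2, 0, -1, 0, 1/12, 0, -1/360, 0, …
h₀=f·g: eliminate ⇒ L₀, order ≤ 2·2.
Differentiate: ansatz ord ≤ ord L₀ ⇒ L.
L = (38998 + 738774·x^2 + 15162957·x^4 + 3032640·x^6 - 78732·x^8 - 1771470·x^10 + 531441·x^12) + (20772·x + 1033884·x^3 + 7902360·x^5 + 2624400·x^7 + 1180980·x^9 + 2125764·x^11)·Dx + (39368 + 755028·x^2 + 15369750·x^4 + 3887028·x^6 + 314928·x^8 - 1417176·x^10 + 1062882·x^12)·Dx^2 + (20772·x + 1033884·x^3 + 7902360·x^5 + 2624400·x^7 + 1180980·x^9 + 2125764·x^11)·Dx^3 + (370 + 16254·x^2 + 206793·x^4 + 854388·x^6 + 393660·x^8 + 354294·x^10 + 531441·x^12)·Dx^4  (order 4).
h: a_k = -18, 0, 189, 0, -6387/4, 0, 566341/40, 0, …
ICs: h(0) = -18, h′(0) = 0, h′′(0) = 378, h′′′(0) = 0.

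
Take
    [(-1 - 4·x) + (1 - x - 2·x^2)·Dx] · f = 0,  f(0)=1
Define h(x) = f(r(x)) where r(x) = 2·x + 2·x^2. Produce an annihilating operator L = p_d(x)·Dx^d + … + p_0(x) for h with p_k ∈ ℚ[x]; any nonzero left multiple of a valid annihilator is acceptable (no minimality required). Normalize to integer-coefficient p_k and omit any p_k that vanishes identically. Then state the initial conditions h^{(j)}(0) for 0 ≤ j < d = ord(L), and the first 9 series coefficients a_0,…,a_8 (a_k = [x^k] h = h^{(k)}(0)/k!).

f: a_k = 1, 1, 3, 5, 11, 21, 43, 85, 171, …
L₀ from L_f via x↦r, Dx↦r'^{-1}Dx.
L = (2 + 20·x + 48·x^2 + 32·x^3) + (-1 + 2·x + 10·x^2 + 16·x^3 + 8·x^4)·Dx  (order 1).
h: a_k = 1, 2, 14, 64, 308, 1496, 7208, 34816, 168112, …
ICs: h(0) = 1.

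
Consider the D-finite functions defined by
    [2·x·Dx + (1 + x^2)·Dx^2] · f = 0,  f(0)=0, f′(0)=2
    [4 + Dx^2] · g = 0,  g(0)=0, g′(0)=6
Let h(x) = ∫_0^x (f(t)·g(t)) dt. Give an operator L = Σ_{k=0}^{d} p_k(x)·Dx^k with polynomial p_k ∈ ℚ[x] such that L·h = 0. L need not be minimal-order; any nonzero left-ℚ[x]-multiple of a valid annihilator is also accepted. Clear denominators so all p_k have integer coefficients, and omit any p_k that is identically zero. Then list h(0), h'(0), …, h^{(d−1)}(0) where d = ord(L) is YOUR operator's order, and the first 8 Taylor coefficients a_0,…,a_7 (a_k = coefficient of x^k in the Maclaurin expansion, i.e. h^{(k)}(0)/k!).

L = (160 + 464·x^2 + 464·x^4 + 256·x^6 + 64·x^8)·Dx + (96·x + 224·x^3 + 192·x^5 + 64·x^7)·Dx^2 + (60 + 188·x^2 + 216·x^4 + 128·x^6 + 32·x^8)·Dx^3 + (24·x + 56·x^3 + 48·x^5 + 16·x^7)·Dx^4 + (5 + 18·x^2 + 25·x^4 + 16·x^6 + 4·x^8)·Dx^5  (order 5).
h: a_k = 0, 0, 0, 4, 0, -12/5, 0, 20/21, …
ICs: h(0) = 0, h′(0) = 0, h′′(0) = 0, h′′′(0) = 24, h′′′′(0) = 0.

f: a_k = 0, 2, 0, -2/3, 0, 2/5, 0, -2/7, …
g: a_k = 0, 6, 0, -4, 0, 4/5, 0, -8/105, …
Sym-product of L_f,L_g gives L₀ (≤ ord 4).
h=∫₀ˣh₀: take L = L₀·Dx.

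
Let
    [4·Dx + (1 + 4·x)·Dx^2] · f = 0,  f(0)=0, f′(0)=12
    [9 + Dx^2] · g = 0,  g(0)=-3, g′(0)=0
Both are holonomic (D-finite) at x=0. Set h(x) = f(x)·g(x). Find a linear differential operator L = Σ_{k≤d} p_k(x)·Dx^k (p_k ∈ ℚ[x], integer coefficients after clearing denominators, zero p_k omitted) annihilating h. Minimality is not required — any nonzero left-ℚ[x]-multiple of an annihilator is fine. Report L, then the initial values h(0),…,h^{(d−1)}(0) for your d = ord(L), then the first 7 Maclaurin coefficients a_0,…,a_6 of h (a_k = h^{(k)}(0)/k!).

L = (-2043 - 1296·x + 44064·x^2 + 186624·x^3 + 186624·x^4) + (72 + 5472·x + 31104·x^2 + 41472·x^3)·Dx + (-182 + 864·x + 12096·x^2 + 41472·x^3 + 41472·x^4)·Dx^2 + (8 + 608·x + 3456·x^2 + 4608·x^3)·Dx^3 + (5 + 112·x + 800·x^2 + 2304·x^3 + 2304·x^4)·Dx^4  (order 4).
h: a_k = 0, -36, 72, -30, 252, -11007/10, 3795, …
ICs: h(0) = 0, h′(0) = -36, h′′(0) = 144, h′′′(0) = -180.

f: a_k = 0, 12, -24, 64, -192, 3072/5, -2048, …
g: a_k = -3, 0, 27/2, 0, -81/8, 0, 243/80, …
L₀ := L_f ⊗_s L_g (sym. prod.), ord ≤ 4.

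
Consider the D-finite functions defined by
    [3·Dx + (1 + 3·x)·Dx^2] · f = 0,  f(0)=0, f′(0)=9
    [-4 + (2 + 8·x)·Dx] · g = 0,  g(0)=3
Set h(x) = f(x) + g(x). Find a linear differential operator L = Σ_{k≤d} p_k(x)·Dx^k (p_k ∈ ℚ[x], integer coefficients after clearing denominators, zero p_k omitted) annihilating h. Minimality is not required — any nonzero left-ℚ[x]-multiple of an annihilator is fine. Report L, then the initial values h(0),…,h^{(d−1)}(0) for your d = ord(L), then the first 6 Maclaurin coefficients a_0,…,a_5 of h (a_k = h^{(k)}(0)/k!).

L = 36·x·Dx + (6 + 72·x + 180·x^2)·Dx^2 + (1 + 13·x + 54·x^2 + 72·x^3)·Dx^3  (order 3).
h: a_k = 3, 15, -39/2, 39, -363/4, 1149/5, …
ICs: h(0) = 3, h′(0) = 15, h′′(0) = -39.

f: a_k = 0, 9, -27/2, 27, -243/4, 729/5, …
g: a_k = 3, 6, -6, 12, -30, 84, …
f+g: L₀ = lclm(L_f,L_g), ord ≤ 2+1.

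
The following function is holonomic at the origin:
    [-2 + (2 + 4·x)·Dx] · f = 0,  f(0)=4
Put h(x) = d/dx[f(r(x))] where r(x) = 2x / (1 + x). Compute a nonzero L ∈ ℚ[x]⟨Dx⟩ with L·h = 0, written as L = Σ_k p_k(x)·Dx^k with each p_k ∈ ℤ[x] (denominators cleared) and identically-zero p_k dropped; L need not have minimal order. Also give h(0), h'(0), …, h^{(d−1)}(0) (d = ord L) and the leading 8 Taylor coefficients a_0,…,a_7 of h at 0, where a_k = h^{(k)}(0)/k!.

L = (-4 - 10·x) + (-1 - 6·x - 5·x^2)·Dx  (order 1).
h: a_k = 8, -32, 120, -480, 2040, -9024, 40936, -188800, …
ICs: h(0) = 8.

f: a_k = 4, 4, -2, 2, -5/2, 7/2, -21/4, 33/4, …
h₀=f(r): pull back L_f along r ⇒ L₀.
h=h₀': d/dx-closure on L₀ ⇒ L.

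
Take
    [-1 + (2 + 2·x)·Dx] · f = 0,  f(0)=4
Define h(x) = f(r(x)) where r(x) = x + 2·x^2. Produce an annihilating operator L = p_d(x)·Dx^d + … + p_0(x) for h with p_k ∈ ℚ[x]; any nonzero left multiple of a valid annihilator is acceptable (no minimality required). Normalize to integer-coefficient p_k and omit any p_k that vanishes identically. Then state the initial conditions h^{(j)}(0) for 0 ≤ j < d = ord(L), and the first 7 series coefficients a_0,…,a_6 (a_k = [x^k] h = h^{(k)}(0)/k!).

L = (-1 - 4·x) + (2 + 2·x + 4·x^2)·Dx  (order 1).
h: a_k = 4, 2, 7/2, -7/4, -21/32, 119/64, -189/256, …
ICs: h(0) = 4.

f: a_k = 4, 2, -1/2, 1/4, -5/32, 7/64, -21/256, …
L₀ from L_f via x↦r, Dx↦r'^{-1}Dx.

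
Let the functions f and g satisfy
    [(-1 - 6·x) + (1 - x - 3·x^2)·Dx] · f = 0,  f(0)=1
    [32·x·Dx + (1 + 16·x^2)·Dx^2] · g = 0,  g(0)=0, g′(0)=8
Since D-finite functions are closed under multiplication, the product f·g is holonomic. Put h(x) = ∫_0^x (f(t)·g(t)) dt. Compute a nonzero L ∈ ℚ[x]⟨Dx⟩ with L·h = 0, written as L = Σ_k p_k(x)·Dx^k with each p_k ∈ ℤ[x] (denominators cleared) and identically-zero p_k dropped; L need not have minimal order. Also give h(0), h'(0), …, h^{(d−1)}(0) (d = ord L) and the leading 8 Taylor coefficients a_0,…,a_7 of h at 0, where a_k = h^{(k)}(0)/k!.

f: a_k = 1, 1, 4, 7, 19, 40, 97, 217, …
g: a_k = 0, 8, 0, -128/3, 0, 2048/5, 0, -32768/7, …
Sym-product of L_f,L_g gives L₀ (≤ ord 2).
h=∫h₀ ⇒ L = L₀·Dx.
L = (6 + 32·x + 288·x^2)·Dx + (2 - 20·x + 64·x^2 + 288·x^3)·Dx^2 + (-1 + x - 13·x^2 + 16·x^3 + 48·x^4)·Dx^3  (order 3).
h: a_k = 0, 0, 4, 8/3, -8/3, 8/3, 2932/45, 6464/105, …
ICs: h(0) = 0, h′(0) = 0, h′′(0) = 8.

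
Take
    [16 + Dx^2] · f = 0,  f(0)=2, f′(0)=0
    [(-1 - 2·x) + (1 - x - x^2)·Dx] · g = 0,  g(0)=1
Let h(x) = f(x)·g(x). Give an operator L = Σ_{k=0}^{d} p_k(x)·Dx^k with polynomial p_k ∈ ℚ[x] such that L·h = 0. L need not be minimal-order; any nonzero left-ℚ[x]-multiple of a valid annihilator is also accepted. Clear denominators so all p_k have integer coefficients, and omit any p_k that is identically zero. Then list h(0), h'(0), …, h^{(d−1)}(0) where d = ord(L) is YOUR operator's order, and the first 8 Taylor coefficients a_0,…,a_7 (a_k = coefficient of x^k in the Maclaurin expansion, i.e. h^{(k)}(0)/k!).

L = (-14 + 16·x + 16·x^2) + (2 + 4·x)·Dx + (-1 + x + x^2)·Dx^2  (order 2).
h: a_k = 2, 2, -12, -10, -2/3, -32/3, -1022/45, -1502/45, …
ICs: h(0) = 2, h′(0) = 2.

f: a_k = 2, 0, -16, 0, 64/3, 0, -512/45, 0, …
g: a_k = 1, 1, 2, 3, 5, 8, 13, 21, …
Product ⇒ symmetric product L₀, ord ≤ 2.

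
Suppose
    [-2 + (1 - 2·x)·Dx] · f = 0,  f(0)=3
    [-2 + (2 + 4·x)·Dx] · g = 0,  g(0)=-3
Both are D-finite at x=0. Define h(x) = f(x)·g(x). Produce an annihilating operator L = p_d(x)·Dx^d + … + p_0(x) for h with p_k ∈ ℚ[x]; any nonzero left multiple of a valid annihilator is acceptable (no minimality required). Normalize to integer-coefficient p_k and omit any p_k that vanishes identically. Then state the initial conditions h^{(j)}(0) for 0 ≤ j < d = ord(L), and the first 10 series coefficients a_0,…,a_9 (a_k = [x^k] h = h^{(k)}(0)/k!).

L = (3 + 2·x) + (-1 + 4·x^2)·Dx  (order 1).
h: a_k = -9, -27, -99/2, -207/2, -1611/8, -3285/8, -12951/16, -26199/16, -415323/128, -837081/128, …
ICs: h(0) = -9.

f: a_k = 3, 6, 12, 24, 48, 96, 192, 384, 768, 1536, …
g: a_k = -3, -3, 3/2, -3/2, 15/8, -21/8, 63/16, -99/16, 1287/128, -2145/128, …
Sym-product of L_f,L_g gives L₀ (≤ ord 1).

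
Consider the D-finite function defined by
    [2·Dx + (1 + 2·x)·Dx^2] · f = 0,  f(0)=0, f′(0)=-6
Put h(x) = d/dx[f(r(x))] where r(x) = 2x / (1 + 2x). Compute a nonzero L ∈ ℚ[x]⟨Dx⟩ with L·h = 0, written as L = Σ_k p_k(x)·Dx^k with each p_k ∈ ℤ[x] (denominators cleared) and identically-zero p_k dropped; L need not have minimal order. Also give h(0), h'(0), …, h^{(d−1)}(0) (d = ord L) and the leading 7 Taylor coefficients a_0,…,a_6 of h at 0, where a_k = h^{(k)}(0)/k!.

L = (8 + 24·x) + (1 + 8·x + 12·x^2)·Dx  (order 1).
h: a_k = -12, 96, -624, 3840, -23232, 139776, -839424, …
ICs: h(0) = -12.

f: a_k = 0, -6, 6, -8, 12, -96/5, 32, …
L₀ from L_f via x↦r, Dx↦r'^{-1}Dx.
h=h₀': d/dx-closure on L₀ ⇒ L.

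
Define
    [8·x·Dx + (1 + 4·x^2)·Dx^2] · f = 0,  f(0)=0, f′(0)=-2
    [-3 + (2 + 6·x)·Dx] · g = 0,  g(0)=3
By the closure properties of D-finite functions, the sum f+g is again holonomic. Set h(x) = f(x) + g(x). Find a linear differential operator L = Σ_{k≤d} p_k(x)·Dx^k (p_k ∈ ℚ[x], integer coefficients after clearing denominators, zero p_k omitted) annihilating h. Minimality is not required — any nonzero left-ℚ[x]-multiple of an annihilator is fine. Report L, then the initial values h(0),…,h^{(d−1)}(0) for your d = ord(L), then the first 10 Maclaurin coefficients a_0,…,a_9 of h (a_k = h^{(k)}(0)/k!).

f: a_k = 0, -2, 0, 8/3, 0, -32/5, 0, 128/7, 0, -512/9, …
g: a_k = 3, 9/2, -27/8, 81/16, -1215/128, 5103/256, -45927/1024, 216513/2048, -8444007/32768, 42220035/65536, …
Weyl lclm of L_f,L_g ⇒ L₀ (ord ≤ 3).
L = (-48 - 360·x + 576·x^2 + 864·x^3)·Dx + (-59 - 192·x - 120·x^2 + 2304·x^3 + 3024·x^4)·Dx^2 + (-6 + 14·x + 144·x^2 + 272·x^3 + 672·x^4 + 864·x^5)·Dx^3  (order 3).
h: a_k = 3, 5/2, -27/8, 371/48, -1215/128, 17323/1280, -45927/1024, 1777735/14336, -8444007/32768, 346425883/589824, …
ICs: h(0) = 3, h′(0) = 5/2, h′′(0) = -27/4.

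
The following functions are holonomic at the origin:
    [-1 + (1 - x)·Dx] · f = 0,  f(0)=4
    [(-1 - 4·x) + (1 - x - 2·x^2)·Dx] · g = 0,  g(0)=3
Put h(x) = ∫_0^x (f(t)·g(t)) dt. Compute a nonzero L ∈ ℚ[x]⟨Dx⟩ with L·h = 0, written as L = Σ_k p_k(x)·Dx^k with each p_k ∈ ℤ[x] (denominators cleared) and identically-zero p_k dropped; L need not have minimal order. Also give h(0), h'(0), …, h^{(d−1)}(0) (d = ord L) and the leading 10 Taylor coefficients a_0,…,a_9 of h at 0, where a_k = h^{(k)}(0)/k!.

L = (-2 - 2·x + 6·x^2)·Dx + (1 - 2·x - x^2 + 2·x^3)·Dx^2  (order 2).
h: a_k = 0, 12, 12, 20, 30, 252/5, 84, 1020/7, 255, 1364/3, …
ICs: h(0) = 0, h′(0) = 12.

f: a_k = 4, 4, 4, 4, 4, 4, 4, 4, 4, 4, …
g: a_k = 3, 3, 9, 15, 33, 63, 129, 255, 513, 1023, …
Product ⇒ symmetric product L₀, ord ≤ 1.
∫: right-multiply L₀ by Dx.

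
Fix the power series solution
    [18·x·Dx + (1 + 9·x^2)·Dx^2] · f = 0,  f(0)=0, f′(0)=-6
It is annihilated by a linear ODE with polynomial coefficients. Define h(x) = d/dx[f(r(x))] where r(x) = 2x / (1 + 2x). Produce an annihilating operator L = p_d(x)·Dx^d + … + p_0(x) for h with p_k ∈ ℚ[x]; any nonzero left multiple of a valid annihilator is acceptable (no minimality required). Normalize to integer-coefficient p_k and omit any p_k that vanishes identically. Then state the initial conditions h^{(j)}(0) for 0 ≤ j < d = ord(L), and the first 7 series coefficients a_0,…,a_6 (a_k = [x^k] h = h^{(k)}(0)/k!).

f: a_k = 0, -6, 0, 18, 0, -486/5, 0, …
f∘r: x↦r, Dx↦Dx/r' in L_f ⇒ L₀.
Derive L from L₀ (diff closure).
L = (4 + 80·x) + (1 + 4·x + 40·x^2)·Dx  (order 1).
h: a_k = -12, 48, 288, -3072, 768, 119808, -509952, …
ICs: h(0) = -12.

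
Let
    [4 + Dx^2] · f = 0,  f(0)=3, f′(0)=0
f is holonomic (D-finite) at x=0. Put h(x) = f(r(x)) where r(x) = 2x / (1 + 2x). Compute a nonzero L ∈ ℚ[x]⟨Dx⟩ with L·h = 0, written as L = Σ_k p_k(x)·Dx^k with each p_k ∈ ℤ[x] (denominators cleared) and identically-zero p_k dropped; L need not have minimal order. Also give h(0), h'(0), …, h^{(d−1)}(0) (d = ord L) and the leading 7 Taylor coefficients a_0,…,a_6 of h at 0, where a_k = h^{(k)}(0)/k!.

f: a_k = 3, 0, -6, 0, 2, 0, -4/15, …
Substitute x→r, Dx→(1/r')Dx; clear ⇒ L₀.
L = 16 + (4 + 24·x + 48·x^2 + 32·x^3)·Dx + (1 + 8·x + 24·x^2 + 32·x^3 + 16·x^4)·Dx^2  (order 2).
h: a_k = 3, 0, -24, 96, -256, 512, -9856/15, …
ICs: h(0) = 3, h′(0) = 0.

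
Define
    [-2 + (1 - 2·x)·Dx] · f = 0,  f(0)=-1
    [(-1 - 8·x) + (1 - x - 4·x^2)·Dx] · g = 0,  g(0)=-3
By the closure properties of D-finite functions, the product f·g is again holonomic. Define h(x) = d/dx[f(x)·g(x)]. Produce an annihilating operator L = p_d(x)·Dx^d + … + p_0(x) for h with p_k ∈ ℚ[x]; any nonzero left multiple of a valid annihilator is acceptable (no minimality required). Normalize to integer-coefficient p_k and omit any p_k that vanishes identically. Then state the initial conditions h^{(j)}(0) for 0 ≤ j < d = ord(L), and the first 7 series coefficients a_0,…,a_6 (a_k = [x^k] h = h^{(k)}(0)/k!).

f: a_k = -1, -2, -4, -8, -16, -32, -64, …
g: a_k = -3, -3, -15, -27, -87, -195, -543, …
f·g: L₀ = L_f ⊗_s L_g, ord ≤ 1·1.
Derive L from L₀ (diff closure).
L = (22 - 12·x - 120·x^2 - 256·x^3 + 768·x^4) + (-3 + 5·x + 42·x^2 - 88·x^3 - 80·x^4 + 192·x^5)·Dx  (order 1).
h: a_k = 9, 66, 279, 1092, 3705, 12150, 37611, …
ICs: h(0) = 9.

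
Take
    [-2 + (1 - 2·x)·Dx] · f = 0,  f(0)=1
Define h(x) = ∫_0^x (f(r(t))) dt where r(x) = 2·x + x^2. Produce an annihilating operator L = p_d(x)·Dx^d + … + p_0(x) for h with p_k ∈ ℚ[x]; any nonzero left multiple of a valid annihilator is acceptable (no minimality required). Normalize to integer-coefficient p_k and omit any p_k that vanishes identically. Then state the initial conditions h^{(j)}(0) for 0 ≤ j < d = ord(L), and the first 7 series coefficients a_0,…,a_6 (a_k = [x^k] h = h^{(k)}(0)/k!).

L = (4 + 4·x)·Dx + (-1 + 4·x + 2·x^2)·Dx^2  (order 2).
h: a_k = 0, 1, 2, 6, 20, 356/5, 264, …
ICs: h(0) = 0, h′(0) = 1.

f: a_k = 1, 2, 4, 8, 16, 32, 64, …
Substitute x→r, Dx→(1/r')Dx; clear ⇒ L₀.
∫: right-multiply L₀ by Dx.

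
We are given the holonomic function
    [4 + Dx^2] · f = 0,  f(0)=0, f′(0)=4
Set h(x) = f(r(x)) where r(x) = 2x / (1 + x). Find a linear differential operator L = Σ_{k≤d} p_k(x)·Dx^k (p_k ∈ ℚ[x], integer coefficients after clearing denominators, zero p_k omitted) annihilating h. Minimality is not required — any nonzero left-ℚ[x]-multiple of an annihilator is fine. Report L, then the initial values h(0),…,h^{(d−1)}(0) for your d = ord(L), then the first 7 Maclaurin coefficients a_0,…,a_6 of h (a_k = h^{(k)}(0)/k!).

L = 16 + (2 + 6·x + 6·x^2 + 2·x^3)·Dx + (1 + 4·x + 6·x^2 + 4·x^3 + x^4)·Dx^2  (order 2).
h: a_k = 0, 8, -8, -40/3, 56, -1544/15, 120, …
ICs: h(0) = 0, h′(0) = 8.

f: a_k = 0, 4, 0, -8/3, 0, 8/15, 0, …
h₀=f(r): pull back L_f along r ⇒ L₀.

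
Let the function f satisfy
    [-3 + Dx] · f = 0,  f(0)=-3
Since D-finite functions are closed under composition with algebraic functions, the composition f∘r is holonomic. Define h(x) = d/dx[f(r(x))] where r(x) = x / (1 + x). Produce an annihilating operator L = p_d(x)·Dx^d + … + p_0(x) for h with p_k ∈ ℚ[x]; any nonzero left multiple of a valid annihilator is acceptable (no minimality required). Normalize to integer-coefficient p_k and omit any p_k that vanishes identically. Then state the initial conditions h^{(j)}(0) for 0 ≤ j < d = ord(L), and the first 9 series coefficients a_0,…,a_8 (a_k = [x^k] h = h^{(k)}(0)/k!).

L = (1 - 2·x) + (-1 - 2·x - x^2)·Dx  (order 1).
h: a_k = -9, -9, 27/2, -9/2, -63/8, 621/40, -1233/80, 4869/560, 5751/4480, …
ICs: h(0) = -9.

f: a_k = -3, -9, -27/2, -27/2, -81/8, -243/40, -243/80, -729/560, -2187/4480, …
h₀=f(r): pull back L_f along r ⇒ L₀.
Differentiate: ansatz ord ≤ ord L₀ ⇒ L.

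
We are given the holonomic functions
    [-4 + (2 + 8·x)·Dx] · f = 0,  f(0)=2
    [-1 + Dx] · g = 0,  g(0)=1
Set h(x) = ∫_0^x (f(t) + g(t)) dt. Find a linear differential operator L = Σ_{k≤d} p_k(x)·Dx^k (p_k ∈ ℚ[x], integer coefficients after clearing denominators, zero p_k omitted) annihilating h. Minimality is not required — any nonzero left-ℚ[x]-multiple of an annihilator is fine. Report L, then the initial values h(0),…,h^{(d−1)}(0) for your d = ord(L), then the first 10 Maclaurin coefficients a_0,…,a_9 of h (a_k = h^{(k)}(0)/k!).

L = (6 + 8·x)·Dx + (-5 - 8·x - 16·x^2)·Dx^2 + (-1 + 16·x^2)·Dx^3  (order 3).
h: a_k = 0, 3, 5/2, -7/6, 49/24, -479/120, 6721/720, -120959/5040, 2661121/40320, -69189119/362880, …
ICs: h(0) = 0, h′(0) = 3, h′′(0) = 5.

f: a_k = 2, 4, -4, 8, -20, 56, -168, 528, -1716, 5720, …
g: a_k = 1, 1, 1/2, 1/6, 1/24, 1/120, 1/720, 1/5040, 1/40320, 1/362880, …
Weyl lclm of L_f,L_g ⇒ L₀ (ord ≤ 2).
h=∫₀ˣh₀: take L = L₀·Dx.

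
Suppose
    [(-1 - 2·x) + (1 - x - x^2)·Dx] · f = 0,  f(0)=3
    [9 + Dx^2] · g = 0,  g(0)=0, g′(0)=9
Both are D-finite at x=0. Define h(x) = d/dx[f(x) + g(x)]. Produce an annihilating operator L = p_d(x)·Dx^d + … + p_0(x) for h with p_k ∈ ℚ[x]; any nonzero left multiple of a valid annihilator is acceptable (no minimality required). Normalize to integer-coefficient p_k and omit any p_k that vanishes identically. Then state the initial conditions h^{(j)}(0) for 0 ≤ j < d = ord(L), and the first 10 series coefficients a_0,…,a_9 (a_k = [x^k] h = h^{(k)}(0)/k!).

f: a_k = 3, 3, 6, 9, 15, 24, 39, 63, 102, 165, …
g: a_k = 0, 9, 0, -27/2, 0, 243/40, 0, -729/560, 0, 729/4480, …
Weyl lclm of L_f,L_g ⇒ L₀ (ord ≤ 3).
Derive L from L₀ (diff closure).
L = (468 + 1026·x + 1170·x^2 + 450·x^3 + 630·x^4 + 486·x^5 + 162·x^6) + (-81 - 63·x + 252·x^2 + 45·x^3 - 90·x^4 + 153·x^5 + 189·x^6 + 54·x^7)·Dx + (52 + 114·x + 130·x^2 + 50·x^3 + 70·x^4 + 54·x^5 + 18·x^6)·Dx^2 + (-9 - 7·x + 28·x^2 + 5·x^3 - 10·x^4 + 17·x^5 + 21·x^6 + 6·x^7)·Dx^3  (order 3).
h: a_k = 12, 12, -27/2, 60, 1203/8, 234, 34551/80, 816, 6659361/4480, 2670, …
ICs: h(0) = 12, h′(0) = 12, h′′(0) = -27.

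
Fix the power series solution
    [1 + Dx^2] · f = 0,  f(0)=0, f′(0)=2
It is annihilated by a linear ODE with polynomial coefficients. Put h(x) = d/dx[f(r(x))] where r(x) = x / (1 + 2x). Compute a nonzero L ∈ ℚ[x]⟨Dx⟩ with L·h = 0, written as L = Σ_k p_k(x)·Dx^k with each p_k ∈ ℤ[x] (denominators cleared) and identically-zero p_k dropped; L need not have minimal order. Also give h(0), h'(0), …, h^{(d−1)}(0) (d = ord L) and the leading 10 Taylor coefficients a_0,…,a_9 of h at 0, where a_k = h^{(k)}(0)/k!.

L = (25 + 96·x + 96·x^2) + (12 + 72·x + 144·x^2 + 96·x^3)·Dx + (1 + 8·x + 24·x^2 + 32·x^3 + 16·x^4)·Dx^2  (order 2).
h: a_k = 2, -8, 23, -56, 1441/12, -225, 123479/360, -13198/45, -12104063/20160, 4486271/1008, …
ICs: h(0) = 2, h′(0) = -8.

f: a_k = 0, 2, 0, -1/3, 0, 1/60, 0, -1/2520, 0, 1/181440, …
h₀=f(r): pull back L_f along r ⇒ L₀.
h₀' ⇒ L via d/dx closure of L₀.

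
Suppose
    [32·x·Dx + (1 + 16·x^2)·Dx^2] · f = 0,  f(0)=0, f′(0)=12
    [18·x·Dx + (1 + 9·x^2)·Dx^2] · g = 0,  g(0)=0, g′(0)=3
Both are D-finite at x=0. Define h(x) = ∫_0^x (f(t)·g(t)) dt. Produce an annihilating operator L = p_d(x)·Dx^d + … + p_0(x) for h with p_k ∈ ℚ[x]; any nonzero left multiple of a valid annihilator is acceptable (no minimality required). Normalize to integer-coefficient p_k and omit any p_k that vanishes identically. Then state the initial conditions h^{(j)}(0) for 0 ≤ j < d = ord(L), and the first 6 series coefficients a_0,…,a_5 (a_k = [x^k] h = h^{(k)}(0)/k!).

L = (-3456·x - 144000·x^3 - 1327104·x^5 + 4147200·x^7 + 71663616·x^9)·Dx^2 + (-100 - 11532·x^2 - 259200·x^4 - 1161216·x^6 + 14515200·x^8 + 107495424·x^10)·Dx^3 + (-200·x - 7880·x^3 - 86400·x^5 + 194112·x^7 + 8294400·x^9 + 35831808·x^11)·Dx^4 + (-1 - 50·x^2 - 769·x^4 + 110736·x^8 + 1036800·x^10 + 2985984·x^12)·Dx^5  (order 5).
h: a_k = 0, 0, 0, 12, 0, -60, …
ICs: h(0) = 0, h′(0) = 0, h′′(0) = 0, h′′′(0) = 72, h′′′′(0) = 0.

f: a_k = 0, 12, 0, -64, 0, 3072/5, …
g: a_k = 0, 3, 0, -9, 0, 243/5, …
Sym-product of L_f,L_g gives L₀ (≤ ord 4).
∫: right-multiply L₀ by Dx.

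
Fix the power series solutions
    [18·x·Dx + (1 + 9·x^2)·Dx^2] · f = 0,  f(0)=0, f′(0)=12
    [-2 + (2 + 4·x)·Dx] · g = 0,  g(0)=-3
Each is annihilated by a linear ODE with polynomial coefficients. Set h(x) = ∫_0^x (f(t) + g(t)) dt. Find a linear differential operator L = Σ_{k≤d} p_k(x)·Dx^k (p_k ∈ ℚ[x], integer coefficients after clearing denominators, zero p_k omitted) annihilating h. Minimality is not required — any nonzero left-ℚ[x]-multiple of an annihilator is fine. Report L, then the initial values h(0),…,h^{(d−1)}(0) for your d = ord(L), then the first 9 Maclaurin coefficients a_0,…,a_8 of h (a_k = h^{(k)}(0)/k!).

f: a_k = 0, 12, 0, -36, 0, 972/5, 0, -8748/7, 0, …
g: a_k = -3, -3, 3/2, -3/2, 15/8, -21/8, 63/16, -99/16, 1287/128, …
h₀=f+g: left-lcm gives L₀, ord ≤ 3.
Integrate: L := L₀·Dx.
L = (-36 - 180·x + 972·x^2 + 972·x^3)·Dx^2 + (-42 - 144·x + 720·x^2 + 3888·x^3 + 3402·x^4)·Dx^3 + (-2 + 32·x + 108·x^2 + 396·x^3 + 1134·x^4 + 972·x^5)·Dx^4  (order 4).
h: a_k = 0, -3, 9/2, 1/2, -75/8, 3/8, 2557/80, 9/16, -140661/896, …
ICs: h(0) = 0, h′(0) = -3, h′′(0) = 9, h′′′(0) = 3.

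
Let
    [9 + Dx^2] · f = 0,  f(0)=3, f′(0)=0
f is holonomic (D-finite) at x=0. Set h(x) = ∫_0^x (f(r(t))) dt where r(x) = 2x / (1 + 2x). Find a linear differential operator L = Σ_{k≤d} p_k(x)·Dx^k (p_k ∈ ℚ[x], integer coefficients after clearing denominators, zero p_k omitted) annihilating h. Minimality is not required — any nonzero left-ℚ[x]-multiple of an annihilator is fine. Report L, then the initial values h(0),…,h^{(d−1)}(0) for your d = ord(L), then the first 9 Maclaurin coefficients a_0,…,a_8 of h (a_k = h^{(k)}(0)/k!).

L = 36·Dx + (4 + 24·x + 48·x^2 + 32·x^3)·Dx^2 + (1 + 8·x + 24·x^2 + 32·x^3 + 16·x^4)·Dx^3  (order 3).
h: a_k = 0, 3, 0, -18, 54, -486/5, 72, 1404/5, -8262/5, …
ICs: h(0) = 0, h′(0) = 3, h′′(0) = 0.

f: a_k = 3, 0, -27/2, 0, 81/8, 0, -243/80, 0, 2187/4480, …
Substitute x→r, Dx→(1/r')Dx; clear ⇒ L₀.
Integrate: L := L₀·Dx.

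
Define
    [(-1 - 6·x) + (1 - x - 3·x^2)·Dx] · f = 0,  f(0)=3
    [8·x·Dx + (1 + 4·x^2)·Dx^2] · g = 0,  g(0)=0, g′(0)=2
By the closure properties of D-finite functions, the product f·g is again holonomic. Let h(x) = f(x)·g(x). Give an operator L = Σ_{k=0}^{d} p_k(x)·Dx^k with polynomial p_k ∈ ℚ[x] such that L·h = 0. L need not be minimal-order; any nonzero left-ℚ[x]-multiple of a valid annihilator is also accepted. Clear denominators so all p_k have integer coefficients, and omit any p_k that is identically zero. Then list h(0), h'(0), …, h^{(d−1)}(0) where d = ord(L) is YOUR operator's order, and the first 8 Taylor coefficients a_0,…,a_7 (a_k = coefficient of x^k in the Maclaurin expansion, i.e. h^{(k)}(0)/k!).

f: a_k = 3, 3, 12, 21, 57, 120, 291, 651, …
g: a_k = 0, 2, 0, -8/3, 0, 32/5, 0, -128/7, …
f·g: L₀ = L_f ⊗_s L_g, ord ≤ 1·2.
L = (6 + 8·x + 72·x^2) + (2 + 4·x + 16·x^2 + 72·x^3)·Dx + (-1 + x - x^2 + 4·x^3 + 12·x^4)·Dx^2  (order 2).
h: a_k = 0, 6, 6, 16, 34, 506/5, 1016/5, 15818/35, …
ICs: h(0) = 0, h′(0) = 6.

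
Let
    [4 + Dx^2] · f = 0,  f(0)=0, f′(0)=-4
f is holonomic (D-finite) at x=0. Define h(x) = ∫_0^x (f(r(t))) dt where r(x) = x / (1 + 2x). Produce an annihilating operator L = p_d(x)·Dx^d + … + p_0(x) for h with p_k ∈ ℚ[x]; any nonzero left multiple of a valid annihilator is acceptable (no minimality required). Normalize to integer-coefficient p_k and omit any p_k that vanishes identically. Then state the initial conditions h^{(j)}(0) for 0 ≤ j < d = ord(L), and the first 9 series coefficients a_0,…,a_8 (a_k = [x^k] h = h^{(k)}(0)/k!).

f: a_k = 0, -4, 0, 8/3, 0, -8/15, 0, 16/315, 0, …
Substitute x→r, Dx→(1/r')Dx; clear ⇒ L₀.
∫: right-multiply L₀ by Dx.
L = 4·Dx + (4 + 24·x + 48·x^2 + 32·x^3)·Dx^2 + (1 + 8·x + 24·x^2 + 32·x^3 + 16·x^4)·Dx^3  (order 3).
h: a_k = 0, 0, -2, 8/3, -10/3, 16/5, -4/45, -80/7, 13862/315, …
ICs: h(0) = 0, h′(0) = 0, h′′(0) = -4.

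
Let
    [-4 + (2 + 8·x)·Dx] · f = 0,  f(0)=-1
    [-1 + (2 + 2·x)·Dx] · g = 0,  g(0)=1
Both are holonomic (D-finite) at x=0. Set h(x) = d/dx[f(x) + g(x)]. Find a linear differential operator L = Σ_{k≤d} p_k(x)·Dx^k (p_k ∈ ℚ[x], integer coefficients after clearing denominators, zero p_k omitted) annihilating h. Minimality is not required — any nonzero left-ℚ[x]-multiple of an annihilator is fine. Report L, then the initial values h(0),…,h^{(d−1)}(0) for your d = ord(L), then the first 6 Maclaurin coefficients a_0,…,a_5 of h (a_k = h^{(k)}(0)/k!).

f: a_k = -1, -2, 2, -4, 10, -28, …
g: a_k = 1, 1/2, -1/8, 1/16, -5/128, 7/256, …
Weyl lclm of L_f,L_g ⇒ L₀ (ord ≤ 2).
Derive L from L₀ (diff closure).
L = -6 + (-15 - 24·x)·Dx + (-2 - 10·x - 8·x^2)·Dx^2  (order 2).
h: a_k = -3/2, 15/4, -189/16, 1275/32, -35805/256, 257985/512, …
ICs: h(0) = -3/2, h′(0) = 15/4.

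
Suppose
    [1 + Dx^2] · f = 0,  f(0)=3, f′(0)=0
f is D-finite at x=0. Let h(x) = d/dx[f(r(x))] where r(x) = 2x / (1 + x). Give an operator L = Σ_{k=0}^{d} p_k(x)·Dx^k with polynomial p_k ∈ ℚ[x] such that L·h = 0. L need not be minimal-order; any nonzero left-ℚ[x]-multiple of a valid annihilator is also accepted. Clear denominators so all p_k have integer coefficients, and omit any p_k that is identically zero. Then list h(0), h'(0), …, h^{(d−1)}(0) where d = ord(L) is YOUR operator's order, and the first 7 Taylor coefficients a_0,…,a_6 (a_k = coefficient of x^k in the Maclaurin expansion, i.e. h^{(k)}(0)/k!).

f: a_k = 3, 0, -3/2, 0, 1/8, 0, -1/240, …
Change of var in L_f (x↦r) gives L₀.
Derive L from L₀ (diff closure).
L = (10 + 12·x + 6·x^2) + (6 + 18·x + 18·x^2 + 6·x^3)·Dx + (1 + 4·x + 6·x^2 + 4·x^3 + x^4)·Dx^2  (order 2).
h: a_k = 0, -12, 36, -64, 80, -308/5, -84/5, …
ICs: h(0) = 0, h′(0) = -12.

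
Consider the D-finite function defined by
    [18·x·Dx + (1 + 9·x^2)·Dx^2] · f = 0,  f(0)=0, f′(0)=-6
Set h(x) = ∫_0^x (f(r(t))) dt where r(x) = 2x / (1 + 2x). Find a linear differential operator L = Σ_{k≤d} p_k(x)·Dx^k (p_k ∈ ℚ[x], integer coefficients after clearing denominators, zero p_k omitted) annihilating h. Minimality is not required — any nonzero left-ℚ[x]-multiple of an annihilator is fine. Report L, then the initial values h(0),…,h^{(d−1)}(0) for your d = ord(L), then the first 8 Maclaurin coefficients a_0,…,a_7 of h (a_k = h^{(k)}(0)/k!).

L = (4 + 80·x)·Dx^2 + (1 + 4·x + 40·x^2)·Dx^3  (order 3).
h: a_k = 0, 0, -6, 8, 24, -768/5, 128/5, 19968/7, …
ICs: h(0) = 0, h′(0) = 0, h′′(0) = -12.

f: a_k = 0, -6, 0, 18, 0, -486/5, 0, 4374/7, …
Change of var in L_f (x↦r) gives L₀.
h=∫h₀ ⇒ L = L₀·Dx.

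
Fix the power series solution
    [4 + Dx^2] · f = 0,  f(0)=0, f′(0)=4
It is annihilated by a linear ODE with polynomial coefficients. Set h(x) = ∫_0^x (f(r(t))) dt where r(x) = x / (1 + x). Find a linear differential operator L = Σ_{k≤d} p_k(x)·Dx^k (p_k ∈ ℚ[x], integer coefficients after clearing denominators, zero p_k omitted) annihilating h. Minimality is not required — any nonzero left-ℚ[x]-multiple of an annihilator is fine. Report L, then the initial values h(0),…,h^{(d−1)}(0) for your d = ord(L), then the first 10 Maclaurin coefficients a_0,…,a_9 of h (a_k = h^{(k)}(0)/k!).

L = 4·Dx + (2 + 6·x + 6·x^2 + 2·x^3)·Dx^2 + (1 + 4·x + 6·x^2 + 4·x^3 + x^4)·Dx^3  (order 3).
h: a_k = 0, 0, 2, -4/3, 1/3, 4/5, -86/45, 20/7, -2209/630, 1516/405, …
ICs: h(0) = 0, h′(0) = 0, h′′(0) = 4.

f: a_k = 0, 4, 0, -8/3, 0, 8/15, 0, -16/315, 0, 8/2835, …
L₀ from L_f via x↦r, Dx↦r'^{-1}Dx.
Integrate: L := L₀·Dx.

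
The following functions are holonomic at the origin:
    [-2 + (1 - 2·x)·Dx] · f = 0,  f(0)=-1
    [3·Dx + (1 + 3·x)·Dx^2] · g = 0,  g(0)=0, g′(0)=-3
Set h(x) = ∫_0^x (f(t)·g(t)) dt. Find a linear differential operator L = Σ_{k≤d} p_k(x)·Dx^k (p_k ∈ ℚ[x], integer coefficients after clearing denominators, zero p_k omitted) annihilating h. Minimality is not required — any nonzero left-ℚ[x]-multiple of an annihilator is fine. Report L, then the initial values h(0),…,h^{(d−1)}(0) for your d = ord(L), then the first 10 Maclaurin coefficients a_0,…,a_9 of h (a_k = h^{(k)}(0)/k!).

L = 6·Dx + (1 + 18·x)·Dx^2 + (-1 - x + 6·x^2)·Dx^3  (order 3).
h: a_k = 0, 0, 3/2, 1/2, 3, 3/4, 187/20, -93/70, 2571/70, -21697/840, …
ICs: h(0) = 0, h′(0) = 0, h′′(0) = 3.

f: a_k = -1, -2, -4, -8, -16, -32, -64, -128, -256, -512, …
g: a_k = 0, -3, 9/2, -9, 81/4, -243/5, 243/2, -2187/7, 6561/8, -2187, …
f·g: L₀ = L_f ⊗_s L_g, ord ≤ 1·2.
∫: right-multiply L₀ by Dx.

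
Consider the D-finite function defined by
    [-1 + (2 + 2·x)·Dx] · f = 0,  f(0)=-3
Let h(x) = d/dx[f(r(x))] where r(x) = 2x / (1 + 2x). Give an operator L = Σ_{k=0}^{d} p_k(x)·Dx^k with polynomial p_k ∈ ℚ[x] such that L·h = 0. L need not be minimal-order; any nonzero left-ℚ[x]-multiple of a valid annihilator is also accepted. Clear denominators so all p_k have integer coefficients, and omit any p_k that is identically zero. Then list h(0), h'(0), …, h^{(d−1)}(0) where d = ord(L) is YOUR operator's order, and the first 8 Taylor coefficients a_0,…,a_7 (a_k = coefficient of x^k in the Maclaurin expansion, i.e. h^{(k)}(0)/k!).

f: a_k = -3, -3/2, 3/8, -3/16, 15/128, -21/256, 63/1024, -99/2048, …
Substitute x→r, Dx→(1/r')Dx; clear ⇒ L₀.
Differentiate: ansatz ord ≤ ord L₀ ⇒ L.
L = (-5 - 16·x) + (-1 - 6·x - 8·x^2)·Dx  (order 1).
h: a_k = -3, 15, -117/2, 423/2, -5985/8, 21177/8, -151305/16, 547383/16, …
ICs: h(0) = -3.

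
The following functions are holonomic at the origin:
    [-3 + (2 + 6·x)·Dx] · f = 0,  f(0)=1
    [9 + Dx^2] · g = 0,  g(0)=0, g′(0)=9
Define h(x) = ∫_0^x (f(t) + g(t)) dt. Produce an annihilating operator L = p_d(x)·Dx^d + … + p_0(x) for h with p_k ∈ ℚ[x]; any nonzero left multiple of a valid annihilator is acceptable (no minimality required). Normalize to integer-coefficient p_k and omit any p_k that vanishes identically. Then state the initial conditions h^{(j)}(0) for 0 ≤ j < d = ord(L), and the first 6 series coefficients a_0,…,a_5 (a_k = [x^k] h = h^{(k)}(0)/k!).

f: a_k = 1, 3/2, -9/8, 27/16, -405/128, 1701/256, …
g: a_k = 0, 9, 0, -27/2, 0, 243/40, …
L₀ := lclm(L_f,L_g); ord L₀ ≤ 1+2.
h=∫₀ˣh₀: take L = L₀·Dx.
L = (-63 - 216·x - 324·x^2)·Dx + (18 + 198·x + 648·x^2 + 648·x^3)·Dx^2 + (-7 - 24·x - 36·x^2)·Dx^3 + (2 + 22·x + 72·x^2 + 72·x^3)·Dx^4  (order 4).
h: a_k = 0, 1, 21/4, -3/8, -189/64, -81/128, …
ICs: h(0) = 0, h′(0) = 1, h′′(0) = 21/2, h′′′(0) = -9/4.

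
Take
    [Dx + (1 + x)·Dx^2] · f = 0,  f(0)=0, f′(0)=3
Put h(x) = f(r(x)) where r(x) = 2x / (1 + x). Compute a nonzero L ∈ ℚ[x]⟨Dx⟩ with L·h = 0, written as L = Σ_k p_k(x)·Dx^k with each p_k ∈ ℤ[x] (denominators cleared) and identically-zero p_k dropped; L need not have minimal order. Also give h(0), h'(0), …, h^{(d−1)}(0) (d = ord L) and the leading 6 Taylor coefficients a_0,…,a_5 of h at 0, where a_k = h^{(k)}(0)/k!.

L = (4 + 6·x)·Dx + (1 + 4·x + 3·x^2)·Dx^2  (order 2).
h: a_k = 0, 6, -12, 26, -60, 726/5, …
ICs: h(0) = 0, h′(0) = 6.

f: a_k = 0, 3, -3/2, 1, -3/4, 3/5, …
L₀ from L_f via x↦r, Dx↦r'^{-1}Dx.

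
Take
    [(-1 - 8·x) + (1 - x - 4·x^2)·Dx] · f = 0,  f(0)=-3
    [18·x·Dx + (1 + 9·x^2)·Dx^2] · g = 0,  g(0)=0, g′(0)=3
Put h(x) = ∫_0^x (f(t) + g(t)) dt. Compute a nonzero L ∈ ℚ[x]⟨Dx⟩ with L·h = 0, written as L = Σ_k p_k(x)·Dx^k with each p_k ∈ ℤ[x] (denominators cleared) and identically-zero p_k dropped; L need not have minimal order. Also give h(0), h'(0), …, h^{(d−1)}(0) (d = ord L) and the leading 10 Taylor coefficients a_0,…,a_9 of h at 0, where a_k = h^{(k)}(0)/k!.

L = (-90 + 360·x + 6462·x^2 + 14688·x^3 + 63936·x^4 + 31104·x^6)·Dx^2 + (36 + 294·x + 324·x^2 + 3198·x^3 + 13680·x^4 + 46080·x^5 + 3888·x^6 + 31104·x^7)·Dx^3 + (-5 - 16·x - 160·x^2 + 96·x^3 - 555·x^4 + 2304·x^5 + 4896·x^6 + 1296·x^7 + 5184·x^8)·Dx^4  (order 4).
h: a_k = 0, -3, 0, -5, -9, -87/5, -122/5, -543/7, -1431/7, -1165/3, …
ICs: h(0) = 0, h′(0) = -3, h′′(0) = 0, h′′′(0) = -30.

f: a_k = -3, -3, -15, -27, -87, -195, -543, -1323, -3495, -8787, …
g: a_k = 0, 3, 0, -9, 0, 243/5, 0, -2187/7, 0, 2187, …
L₀ := lclm(L_f,L_g); ord L₀ ≤ 1+2.
Integrate: L := L₀·Dx.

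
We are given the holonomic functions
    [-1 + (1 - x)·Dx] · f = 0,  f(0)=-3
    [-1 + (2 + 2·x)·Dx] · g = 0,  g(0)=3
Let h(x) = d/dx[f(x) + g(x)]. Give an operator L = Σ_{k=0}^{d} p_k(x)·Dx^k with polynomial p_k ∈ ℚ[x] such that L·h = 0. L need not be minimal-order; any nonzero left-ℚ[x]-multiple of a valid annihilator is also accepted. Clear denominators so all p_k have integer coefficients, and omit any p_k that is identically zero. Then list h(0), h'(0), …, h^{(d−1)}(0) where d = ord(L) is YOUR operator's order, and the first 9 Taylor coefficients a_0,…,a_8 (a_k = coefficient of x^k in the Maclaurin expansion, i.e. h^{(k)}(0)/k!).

f: a_k = -3, -3, -3, -3, -3, -3, -3, -3, -3, …
g: a_k = 3, 3/2, -3/8, 3/16, -15/128, 21/256, -63/1024, 99/2048, -1287/32768, …
h₀=f+g: left-lcm gives L₀, ord ≤ 2.
Derive L from L₀ (diff closure).
L = (-18 - 6·x) + (-21 - 54·x - 21·x^2)·Dx + (10 + 6·x - 10·x^2 - 6·x^3)·Dx^2  (order 2).
h: a_k = -3/2, -27/4, -135/16, -399/32, -3735/256, -9405/512, -42315/2048, -99591/4096, -1750167/65536, …
ICs: h(0) = -3/2, h′(0) = -27/4.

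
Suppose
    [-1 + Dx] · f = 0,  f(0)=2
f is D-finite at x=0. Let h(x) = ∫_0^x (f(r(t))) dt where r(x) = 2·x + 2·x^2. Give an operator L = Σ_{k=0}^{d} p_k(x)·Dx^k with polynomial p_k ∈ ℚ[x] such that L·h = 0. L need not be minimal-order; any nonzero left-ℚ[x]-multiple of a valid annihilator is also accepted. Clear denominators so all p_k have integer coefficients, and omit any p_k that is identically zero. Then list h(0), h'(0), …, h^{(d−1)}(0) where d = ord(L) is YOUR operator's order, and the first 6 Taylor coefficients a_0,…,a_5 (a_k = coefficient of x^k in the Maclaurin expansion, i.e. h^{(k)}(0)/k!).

f: a_k = 2, 2, 1, 1/3, 1/12, 1/60, …
f∘r: x↦r, Dx↦Dx/r' in L_f ⇒ L₀.
h=∫h₀ ⇒ L = L₀·Dx.
L = (-2 - 4·x)·Dx + Dx^2  (order 2).
h: a_k = 0, 2, 2, 8/3, 8/3, 8/3, …
ICs: h(0) = 0, h′(0) = 2.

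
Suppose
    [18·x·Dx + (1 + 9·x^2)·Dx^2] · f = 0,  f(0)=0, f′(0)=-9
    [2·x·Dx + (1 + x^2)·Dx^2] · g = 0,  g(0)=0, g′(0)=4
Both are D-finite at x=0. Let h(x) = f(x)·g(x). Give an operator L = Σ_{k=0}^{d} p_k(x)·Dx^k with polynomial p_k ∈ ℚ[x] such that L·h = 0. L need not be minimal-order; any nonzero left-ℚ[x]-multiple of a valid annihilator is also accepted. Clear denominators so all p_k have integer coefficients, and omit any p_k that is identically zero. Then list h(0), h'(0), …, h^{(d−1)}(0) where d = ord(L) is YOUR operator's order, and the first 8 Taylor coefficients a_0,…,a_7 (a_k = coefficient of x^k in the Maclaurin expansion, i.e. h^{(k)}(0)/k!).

L = (-216·x - 3600·x^3 - 5184·x^5 + 6480·x^7 + 17496·x^9)·Dx + (-40 - 1452·x^2 - 6480·x^4 - 4536·x^6 + 22680·x^8 + 26244·x^10)·Dx^2 + (-80·x - 980·x^3 - 2160·x^5 + 2952·x^7 + 12960·x^9 + 8748·x^11)·Dx^3 + (-1 - 20·x^2 - 109·x^4 + 981·x^8 + 1620·x^10 + 729·x^12)·Dx^4  (order 4).
h: a_k = 0, 0, -36, 0, 120, 0, -3132/5, 0, …
ICs: h(0) = 0, h′(0) = 0, h′′(0) = -72, h′′′(0) = 0.

f: a_k = 0, -9, 0, 27, 0, -729/5, 0, 6561/7, …
g: a_k = 0, 4, 0, -4/3, 0, 4/5, 0, -4/7, …
Product ⇒ symmetric product L₀, ord ≤ 4.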